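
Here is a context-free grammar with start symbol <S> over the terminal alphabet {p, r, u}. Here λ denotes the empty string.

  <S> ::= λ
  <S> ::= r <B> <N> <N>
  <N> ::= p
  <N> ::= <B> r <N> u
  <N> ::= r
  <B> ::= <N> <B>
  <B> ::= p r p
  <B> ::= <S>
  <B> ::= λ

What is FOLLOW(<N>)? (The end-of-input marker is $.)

FIRST(<S>): from <S>::=λ we get {λ}; from <S>::=r <B> <N> <N> we get {r}. So FIRST(<S>) = {λ, r}.
FIRST(<N>): from <N>::=p we get {p}; from <N>::=<B> r <N> u we get {p, r}; from <N>::=r we get {r}. So FIRST(<N>) = {p, r}.
FIRST(<B>): from <B>::=<N> <B> we get {p, r}; from <B>::=p r p we get {p}; from <B>::=<S> we get {λ, r}; from <B>::=λ we get {λ}. So FIRST(<B>) = {λ, p, r}.
FOLLOW(<S>) includes $ since <S> is the start symbol.
FOLLOW(<B>): in <S>::=r <B> <N> <N>, <B> is followed by <N> <N> with FIRST {p, r}; in <N>::=<B> r <N> u, <B> is followed by r <N> u with FIRST {r}; in <B>::=<N> <B>, the suffix after <B> is empty (adds nothing new). Thus FOLLOW(<B>) = {p, r}.
FOLLOW(<S>): in <B>::=<S>, the suffix after <S> is empty, so FOLLOW(<S>) ⊇ FOLLOW(<B>) = {p, r}. Thus FOLLOW(<S>) = {$, p, r}.
FOLLOW(<N>): in <S>::=r <B> <N> <N> (occurrence 1), <N> is followed by <N> with FIRST {p, r}; in <S>::=r <B> <N> <N> (occurrence 2), the suffix after <N> is empty, so FOLLOW(<N>) ⊇ FOLLOW(<S>) = {$, p, r}; in <N>::=<B> r <N> u, <N> is followed by u with FIRST {u}; in <B>::=<N> <B>, <N> is followed by <B> with FIRST {λ, p, r}; in <B>::=<N> <B>, the suffix after <N> is nullable, so FOLLOW(<N>) ⊇ FOLLOW(<B>) = {p, r}. Thus FOLLOW(<N>) = {$, p, r, u}.

{$, p, r, u}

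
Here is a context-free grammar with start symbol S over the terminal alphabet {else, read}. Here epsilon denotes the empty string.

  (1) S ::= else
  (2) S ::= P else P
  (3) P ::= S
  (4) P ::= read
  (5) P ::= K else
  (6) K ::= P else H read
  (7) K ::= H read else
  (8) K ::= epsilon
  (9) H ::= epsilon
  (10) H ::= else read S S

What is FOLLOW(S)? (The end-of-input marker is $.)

FIRST(H): from H::=epsilon we get {epsilon}; from H::=else read S S we get {else}. So FIRST(H) = {epsilon, else}.
FIRST(S): from S::=else we get {else}; from S::=P else P we get {else, read}. So FIRST(S) = {else, read}.
FIRST(P): from P::=S we get {else, read}; from P::=read we get {read}; from P::=K else we get {else, read}. So FIRST(P) = {else, read}.
FIRST(K): from K::=P else H read we get {else, read}; from K::=H read else we get {else, read}; from K::=epsilon we get {epsilon}. So FIRST(K) = {epsilon, else, read}.
FOLLOW(S) includes $ since S is the start symbol.
FOLLOW(K): in P::=K else, K is followed by else with FIRST {else}. Thus FOLLOW(K) = {else}.
FOLLOW(H): in K::=P else H read, H is followed by read with FIRST {read}; in K::=H read else, H is followed by read else with FIRST {read}. Thus FOLLOW(H) = {read}.
FOLLOW(S): in P::=S, the suffix after S is empty, so FOLLOW(S) ⊇ FOLLOW(P) = {$, else, read}; in H::=else read S S (occurrence 1), S is followed by S with FIRST {else, read}; in H::=else read S S (occurrence 2), the suffix after S is empty, so FOLLOW(S) ⊇ FOLLOW(H) = {read}. Thus FOLLOW(S) = {$, else, read}.
FOLLOW(P): in S::=P else P (occurrence 1), P is followed by else P with FIRST {else}; in S::=P else P (occurrence 2), the suffix after P is empty, so FOLLOW(P) ⊇ FOLLOW(S) = {$, else, read}; in K::=P else H read, P is followed by else H read with FIRST {else}. Thus FOLLOW(P) = {$, else, read}.

{$, else, read}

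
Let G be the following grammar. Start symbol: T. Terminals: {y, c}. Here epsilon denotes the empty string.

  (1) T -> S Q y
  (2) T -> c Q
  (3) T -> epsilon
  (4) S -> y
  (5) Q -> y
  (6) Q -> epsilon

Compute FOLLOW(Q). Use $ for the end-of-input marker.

FIRST(S): from S->y we get {y}. So FIRST(S) = {y}.
FIRST(Q): from Q->y we get {y}; from Q->epsilon we get {epsilon}. So FIRST(Q) = {epsilon, y}.
FIRST(T): from T->S Q y we get {y}; from T->c Q we get {c}; from T->epsilon we get {epsilon}. So FIRST(T) = {epsilon, c, y}.
FOLLOW(T) includes $ since T is the start symbol.
FOLLOW(T): T appears on no right-hand side. Thus FOLLOW(T) = {$}.
FOLLOW(S): in T->S Q y, S is followed by Q y with FIRST {y}. Thus FOLLOW(S) = {y}.
FOLLOW(Q): in T->S Q y, Q is followed by y with FIRST {y}; in T->c Q, the suffix after Q is empty, so FOLLOW(Q) ⊇ FOLLOW(T) = {$}. Thus FOLLOW(Q) = {$, y}.

{$, y}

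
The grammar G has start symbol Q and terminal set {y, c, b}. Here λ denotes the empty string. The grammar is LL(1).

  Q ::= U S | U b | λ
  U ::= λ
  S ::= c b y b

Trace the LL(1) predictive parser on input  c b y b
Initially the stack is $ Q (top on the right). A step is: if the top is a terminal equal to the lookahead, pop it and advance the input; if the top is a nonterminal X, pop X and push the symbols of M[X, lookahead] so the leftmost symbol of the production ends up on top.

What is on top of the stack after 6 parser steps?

b

step 1: stack=$ Q  input=c b y b $  — expand Q ::= U S
step 2: stack=$ S U  input=c b y b $  — expand U ::= λ
step 3: stack=$ S  input=c b y b $  — expand S ::= c b y b
step 4: stack=$ b y b c  input=c b y b $  — match c
step 5: stack=$ b y b  input=b y b $  — match b
step 6: stack=$ b y  input=y b $  — match y
Stack after step 6: $ b (top = b).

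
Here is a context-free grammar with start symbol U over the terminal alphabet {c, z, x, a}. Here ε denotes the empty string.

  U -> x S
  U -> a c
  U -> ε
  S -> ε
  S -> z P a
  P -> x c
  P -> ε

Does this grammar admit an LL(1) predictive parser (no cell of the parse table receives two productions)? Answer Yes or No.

FIRST(U) = {ε, a, x}
FIRST(S) = {ε, z}
FIRST(P) = {ε, x}
FOLLOW(U) = {$}
FOLLOW(S) = {$}
FOLLOW(P) = {a}
Each cell of M receives at most one production.

Yes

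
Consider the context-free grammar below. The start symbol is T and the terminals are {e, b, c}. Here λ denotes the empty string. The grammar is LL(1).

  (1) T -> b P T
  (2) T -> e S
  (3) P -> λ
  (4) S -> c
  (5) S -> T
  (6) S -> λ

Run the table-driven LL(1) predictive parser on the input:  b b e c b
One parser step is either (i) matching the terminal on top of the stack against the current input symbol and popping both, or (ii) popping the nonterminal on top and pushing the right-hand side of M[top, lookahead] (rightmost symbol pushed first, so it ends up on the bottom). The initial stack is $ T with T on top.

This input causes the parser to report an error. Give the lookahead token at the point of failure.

step 1: stack=$ T  input=b b e c b $  — expand T -> b P T
step 2: stack=$ T P b  input=b b e c b $  — match b
step 3: stack=$ T P  input=b e c b $  — expand P -> λ
step 4: stack=$ T  input=b e c b $  — expand T -> b P T
step 5: stack=$ T P b  input=b e c b $  — match b
step 6: stack=$ T P  input=e c b $  — expand P -> λ
step 7: stack=$ T  input=e c b $  — expand T -> e S
step 8: stack=$ S e  input=e c b $  — match e
step 9: stack=$ S  input=c b $  — expand S -> c
step 10: stack=$ c  input=c b $  — match c
step 11: stack=$  input=b $  — error: stack empty but input remains

b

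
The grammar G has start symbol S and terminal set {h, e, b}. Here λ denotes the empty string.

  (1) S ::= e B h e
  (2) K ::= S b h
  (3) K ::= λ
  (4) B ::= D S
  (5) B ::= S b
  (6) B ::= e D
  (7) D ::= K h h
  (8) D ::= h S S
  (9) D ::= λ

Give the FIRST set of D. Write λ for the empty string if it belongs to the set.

FIRST(S): from S::=e B h e we get {e}. So FIRST(S) = {e}.
FIRST(K): from K::=S b h we get {e}; from K::=λ we get {λ}. So FIRST(K) = {λ, e}.
FIRST(D): from D::=K h h we get {e, h}; from D::=h S S we get {h}; from D::=λ we get {λ}. So FIRST(D) = {λ, e, h}.
FIRST(B): from B::=D S we get {e, h}; from B::=S b we get {e}; from B::=e D we get {e}. So FIRST(B) = {e, h}.

{λ, e, h}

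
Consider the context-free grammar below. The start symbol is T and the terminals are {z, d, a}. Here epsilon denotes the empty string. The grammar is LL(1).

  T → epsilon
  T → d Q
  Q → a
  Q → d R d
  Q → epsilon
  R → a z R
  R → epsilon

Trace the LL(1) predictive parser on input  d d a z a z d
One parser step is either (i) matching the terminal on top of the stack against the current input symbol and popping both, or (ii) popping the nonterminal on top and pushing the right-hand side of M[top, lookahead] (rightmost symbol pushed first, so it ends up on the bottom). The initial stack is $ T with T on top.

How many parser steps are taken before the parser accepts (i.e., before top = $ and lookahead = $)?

12

step 1: stack=$ T  input=d d a z a z d $  — expand T → d Q
step 2: stack=$ Q d  input=d d a z a z d $  — match d
step 3: stack=$ Q  input=d a z a z d $  — expand Q → d R d
step 4: stack=$ d R d  input=d a z a z d $  — match d
step 5: stack=$ d R  input=a z a z d $  — expand R → a z R
step 6: stack=$ d R z a  input=a z a z d $  — match a
step 7: stack=$ d R z  input=z a z d $  — match z
step 8: stack=$ d R  input=a z d $  — expand R → a z R
step 9: stack=$ d R z a  input=a z d $  — match a
step 10: stack=$ d R z  input=z d $  — match z
step 11: stack=$ d R  input=d $  — expand R → epsilon
step 12: stack=$ d  input=d $  — match d
Accept reached after 12 steps.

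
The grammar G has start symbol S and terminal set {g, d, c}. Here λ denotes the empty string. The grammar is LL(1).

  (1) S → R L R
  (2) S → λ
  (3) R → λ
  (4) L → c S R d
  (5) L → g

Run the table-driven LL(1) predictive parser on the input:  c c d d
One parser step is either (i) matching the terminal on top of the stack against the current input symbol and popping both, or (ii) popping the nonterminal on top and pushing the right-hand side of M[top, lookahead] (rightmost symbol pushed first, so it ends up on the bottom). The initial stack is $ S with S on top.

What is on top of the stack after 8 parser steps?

S

step 1: stack=$ S  input=c c d d $  — expand S → R L R
step 2: stack=$ R L R  input=c c d d $  — expand R → λ
step 3: stack=$ R L  input=c c d d $  — expand L → c S R d
step 4: stack=$ R d R S c  input=c c d d $  — match c
step 5: stack=$ R d R S  input=c d d $  — expand S → R L R
step 6: stack=$ R d R R L R  input=c d d $  — expand R → λ
step 7: stack=$ R d R R L  input=c d d $  — expand L → c S R d
step 8: stack=$ R d R R d R S c  input=c d d $  — match c
Stack after step 8: $ R d R R d R S (top = S).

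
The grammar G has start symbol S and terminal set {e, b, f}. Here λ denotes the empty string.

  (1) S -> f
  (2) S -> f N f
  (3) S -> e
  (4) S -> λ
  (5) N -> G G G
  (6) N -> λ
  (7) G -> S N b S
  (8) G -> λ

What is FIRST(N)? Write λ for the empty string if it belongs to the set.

FIRST(S): from S->f we get {f}; from S->f N f we get {f}; from S->e we get {e}; from S->λ we get {λ}. So FIRST(S) = {λ, e, f}.
FIRST(N): from N->G G G we get {λ, b, e, f}; from N->λ we get {λ}. So FIRST(N) = {λ, b, e, f}.
FIRST(G): from G->S N b S we get {b, e, f}; from G->λ we get {λ}. So FIRST(G) = {λ, b, e, f}.

{λ, b, e, f}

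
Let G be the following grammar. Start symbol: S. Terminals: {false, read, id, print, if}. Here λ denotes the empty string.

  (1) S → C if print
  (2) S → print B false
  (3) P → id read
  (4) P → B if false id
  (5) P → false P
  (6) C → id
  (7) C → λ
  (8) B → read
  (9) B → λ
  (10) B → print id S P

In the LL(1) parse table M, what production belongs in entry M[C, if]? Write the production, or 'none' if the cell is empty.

C → λ

FIRST(C): from C→id we get {id}; from C→λ we get {λ}. So FIRST(C) = {λ, id}.
FIRST(B): from B→read we get {read}; from B→λ we get {λ}; from B→print id S P we get {print}. So FIRST(B) = {λ, print, read}.
FIRST(S): from S→C if print we get {id, if}; from S→print B false we get {print}. So FIRST(S) = {id, if, print}.
FIRST(P): from P→id read we get {id}; from P→B if false id we get {if, print, read}; from P→false P we get {false}. So FIRST(P) = {false, id, if, print, read}.
FOLLOW(S) includes $ since S is the start symbol.
FOLLOW(C): in S→C if print, C is followed by if print with FIRST {if}. Thus FOLLOW(C) = {if}.
For C → id: FIRST(id) = {id}, so it goes in M[C, t] for t ∈ {id}.
For C → λ: FIRST(λ) = {λ}, so it goes in M[C, t] for t ∈ {}; since λ ∈ FIRST, also for every t ∈ FOLLOW(C) = {if}.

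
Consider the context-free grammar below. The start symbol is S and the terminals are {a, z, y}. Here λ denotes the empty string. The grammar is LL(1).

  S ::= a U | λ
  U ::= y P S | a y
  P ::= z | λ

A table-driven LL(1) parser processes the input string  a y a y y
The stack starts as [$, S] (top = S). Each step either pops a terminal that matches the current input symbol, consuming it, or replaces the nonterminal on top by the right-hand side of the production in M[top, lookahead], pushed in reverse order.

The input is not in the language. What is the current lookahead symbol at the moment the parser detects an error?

y

      Stack    Input        Action
   1  $ S      a y a y y $  expand S ::= a U
   2  $ U a    a y a y y $  match a
   3  $ U      y a y y $    expand U ::= y P S
   4  $ S P y  y a y y $    match y
   5  $ S P    a y y $      expand P ::= λ
   6  $ S      a y y $      expand S ::= a U
   7  $ U a    a y y $      match a
   8  $ U      y y $        expand U ::= y P S
   9  $ S P y  y y $        match y
  10  $ S P    y $          error: M[P, y] is empty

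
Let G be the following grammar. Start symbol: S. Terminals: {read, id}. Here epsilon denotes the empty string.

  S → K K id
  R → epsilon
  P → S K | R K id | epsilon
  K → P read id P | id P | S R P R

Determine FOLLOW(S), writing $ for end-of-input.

{$, id, read}

FIRST(R) = {epsilon}
FIRST(S) = {id, read}  (via K K id)
FIRST(P) = {epsilon, id, read}  (via S K, R K id)
FIRST(K) = {id, read}  (via P read id P, S R P R)
FOLLOW(S) includes $ since S is the start symbol.
FOLLOW(S): in P→S K, S is followed by K with FIRST {id, read}; in K→S R P R, S is followed by R P R with FIRST {epsilon, id, read}; in K→S R P R, the suffix after S is nullable, so FOLLOW(S) ⊇ FOLLOW(K) = {id, read}. Thus FOLLOW(S) = {$, id, read}.
FOLLOW(R): in P→R K id, R is followed by K id with FIRST {id, read}; in K→S R P R (occurrence 1), R is followed by P R with FIRST {epsilon, id, read}; in K→S R P R (occurrence 1), the suffix after R is nullable, so FOLLOW(R) ⊇ FOLLOW(K) = {id, read}; in K→S R P R (occurrence 2), the suffix after R is empty, so FOLLOW(R) ⊇ FOLLOW(K) = {id, read}. Thus FOLLOW(R) = {id, read}.
FOLLOW(P): in K→P read id P (occurrence 1), P is followed by read id P with FIRST {read}; in K→P read id P (occurrence 2), the suffix after P is empty, so FOLLOW(P) ⊇ FOLLOW(K) = {id, read}; in K→id P, the suffix after P is empty, so FOLLOW(P) ⊇ FOLLOW(K) = {id, read}; in K→S R P R, P is followed by R with FIRST {epsilon}; in K→S R P R, the suffix after P is nullable, so FOLLOW(P) ⊇ FOLLOW(K) = {id, read}. Thus FOLLOW(P) = {id, read}.
FOLLOW(K): in S→K K id (occurrence 1), K is followed by K id with FIRST {id, read}; in S→K K id (occurrence 2), K is followed by id with FIRST {id}; in P→S K, the suffix after K is empty, so FOLLOW(K) ⊇ FOLLOW(P) = {id, read}; in P→R K id, K is followed by id with FIRST {id}. Thus FOLLOW(K) = {id, read}.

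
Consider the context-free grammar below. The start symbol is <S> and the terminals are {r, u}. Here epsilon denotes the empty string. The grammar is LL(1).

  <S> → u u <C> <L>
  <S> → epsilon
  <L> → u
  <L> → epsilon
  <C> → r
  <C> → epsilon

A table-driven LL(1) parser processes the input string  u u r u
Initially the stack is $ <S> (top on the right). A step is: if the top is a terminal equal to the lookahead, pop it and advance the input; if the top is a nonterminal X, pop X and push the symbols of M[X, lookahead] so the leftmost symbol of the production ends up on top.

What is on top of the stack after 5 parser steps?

<L>

     Stack          Input      Action
  1  $ <S>          u u r u $  expand <S> → u u <C> <L>
  2  $ <L> <C> u u  u u r u $  match u
  3  $ <L> <C> u    u r u $    match u
  4  $ <L> <C>      r u $      expand <C> → r
  5  $ <L> r        r u $      match r
Stack after step 5: $ <L> (top = <L>).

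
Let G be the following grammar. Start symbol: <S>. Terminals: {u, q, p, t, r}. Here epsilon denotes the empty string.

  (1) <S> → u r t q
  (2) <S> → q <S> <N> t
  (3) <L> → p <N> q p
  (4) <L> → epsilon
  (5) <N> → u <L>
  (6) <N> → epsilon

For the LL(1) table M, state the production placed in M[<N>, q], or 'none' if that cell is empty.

FIRST(<S>): from <S>→u r t q we get {u}; from <S>→q <S> <N> t we get {q}. So FIRST(<S>) = {q, u}.
FIRST(<L>): from <L>→p <N> q p we get {p}; from <L>→epsilon we get {epsilon}. So FIRST(<L>) = {epsilon, p}.
FIRST(<N>): from <N>→u <L> we get {u}; from <N>→epsilon we get {epsilon}. So FIRST(<N>) = {epsilon, u}.
FOLLOW(<S>) includes $ since <S> is the start symbol.
FOLLOW(<N>): in <S>→q <S> <N> t, <N> is followed by t with FIRST {t}; in <L>→p <N> q p, <N> is followed by q p with FIRST {q}. Thus FOLLOW(<N>) = {q, t}.
For <N> → u <L>: FIRST(u <L>) = {u}, so it goes in M[<N>, t] for t ∈ {u}.
For <N> → epsilon: FIRST(epsilon) = {epsilon}, so it goes in M[<N>, t] for t ∈ {}; since epsilon ∈ FIRST, also for every t ∈ FOLLOW(<N>) = {q, t}.

<N> → epsilon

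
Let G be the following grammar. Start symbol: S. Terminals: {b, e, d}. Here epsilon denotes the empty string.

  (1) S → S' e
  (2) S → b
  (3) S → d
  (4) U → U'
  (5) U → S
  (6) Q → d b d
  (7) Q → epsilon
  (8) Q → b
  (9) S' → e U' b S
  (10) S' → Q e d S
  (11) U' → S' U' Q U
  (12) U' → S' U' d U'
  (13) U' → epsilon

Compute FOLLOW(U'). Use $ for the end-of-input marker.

FIRST(Q): from Q→d b d we get {d}; from Q→epsilon we get {epsilon}; from Q→b we get {b}. So FIRST(Q) = {epsilon, b, d}.
FIRST(S'): from S'→e U' b S we get {e}; from S'→Q e d S we get {b, d, e}. So FIRST(S') = {b, d, e}.
FIRST(S): from S→S' e we get {b, d, e}; from S→b we get {b}; from S→d we get {d}. So FIRST(S) = {b, d, e}.
FIRST(U'): from U'→S' U' Q U we get {b, d, e}; from U'→S' U' d U' we get {b, d, e}; from U'→epsilon we get {epsilon}. So FIRST(U') = {epsilon, b, d, e}.
FIRST(U): from U→U' we get {epsilon, b, d, e}; from U→S we get {b, d, e}. So FIRST(U) = {epsilon, b, d, e}.
FOLLOW(S) includes $ since S is the start symbol.
FOLLOW(S): in U→S, the suffix after S is empty, so FOLLOW(S) ⊇ FOLLOW(U) = {b, d, e}; in S'→e U' b S, the suffix after S is empty, so FOLLOW(S) ⊇ FOLLOW(S') = {b, d, e}; in S'→Q e d S, the suffix after S is empty, so FOLLOW(S) ⊇ FOLLOW(S') = {b, d, e}. Thus FOLLOW(S) = {$, b, d, e}.
FOLLOW(U): in U'→S' U' Q U, the suffix after U is empty, so FOLLOW(U) ⊇ FOLLOW(U') = {b, d, e}. Thus FOLLOW(U) = {b, d, e}.
FOLLOW(U'): in U→U', the suffix after U' is empty, so FOLLOW(U') ⊇ FOLLOW(U) = {b, d, e}; in S'→e U' b S, U' is followed by b S with FIRST {b}; in U'→S' U' Q U, U' is followed by Q U with FIRST {epsilon, b, d, e}; in U'→S' U' Q U, the suffix after U' is nullable (adds nothing new); in U'→S' U' d U' (occurrence 1), U' is followed by d U' with FIRST {d}; in U'→S' U' d U' (occurrence 2), the suffix after U' is empty (adds nothing new). Thus FOLLOW(U') = {b, d, e}.
FOLLOW(Q): in S'→Q e d S, Q is followed by e d S with FIRST {e}; in U'→S' U' Q U, Q is followed by U with FIRST {epsilon, b, d, e}; in U'→S' U' Q U, the suffix after Q is nullable, so FOLLOW(Q) ⊇ FOLLOW(U') = {b, d, e}. Thus FOLLOW(Q) = {b, d, e}.
FOLLOW(S'): in S→S' e, S' is followed by e with FIRST {e}; in U'→S' U' Q U, S' is followed by U' Q U with FIRST {epsilon, b, d, e}; in U'→S' U' Q U, the suffix after S' is nullable, so FOLLOW(S') ⊇ FOLLOW(U') = {b, d, e}; in U'→S' U' d U', S' is followed by U' d U' with FIRST {b, d, e}. Thus FOLLOW(S') = {b, d, e}.

{b, d, e}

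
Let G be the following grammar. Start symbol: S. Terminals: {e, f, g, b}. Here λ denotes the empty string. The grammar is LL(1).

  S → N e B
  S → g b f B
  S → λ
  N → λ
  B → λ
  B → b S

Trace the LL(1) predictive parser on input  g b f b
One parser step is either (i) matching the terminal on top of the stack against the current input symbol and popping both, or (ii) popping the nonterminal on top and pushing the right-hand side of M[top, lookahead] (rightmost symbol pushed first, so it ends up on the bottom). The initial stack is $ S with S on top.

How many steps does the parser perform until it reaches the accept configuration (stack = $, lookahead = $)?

step 1: stack=$ S  input=g b f b $  — expand S → g b f B
step 2: stack=$ B f b g  input=g b f b $  — match g
step 3: stack=$ B f b  input=b f b $  — match b
step 4: stack=$ B f  input=f b $  — match f
step 5: stack=$ B  input=b $  — expand B → b S
step 6: stack=$ S b  input=b $  — match b
step 7: stack=$ S  input=$  — expand S → λ
Accept reached after 7 steps.

7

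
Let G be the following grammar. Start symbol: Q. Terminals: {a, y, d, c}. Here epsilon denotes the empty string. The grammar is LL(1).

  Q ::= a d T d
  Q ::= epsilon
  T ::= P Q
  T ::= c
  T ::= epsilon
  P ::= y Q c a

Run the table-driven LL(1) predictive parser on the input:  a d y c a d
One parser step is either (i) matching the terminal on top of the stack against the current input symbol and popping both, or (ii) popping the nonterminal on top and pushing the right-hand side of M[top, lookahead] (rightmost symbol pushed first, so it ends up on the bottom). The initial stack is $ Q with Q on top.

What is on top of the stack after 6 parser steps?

step 1: stack=$ Q  input=a d y c a d $  — expand Q ::= a d T d
step 2: stack=$ d T d a  input=a d y c a d $  — match a
step 3: stack=$ d T d  input=d y c a d $  — match d
step 4: stack=$ d T  input=y c a d $  — expand T ::= P Q
step 5: stack=$ d Q P  input=y c a d $  — expand P ::= y Q c a
step 6: stack=$ d Q a c Q y  input=y c a d $  — match y
Stack after step 6: $ d Q a c Q (top = Q).

Q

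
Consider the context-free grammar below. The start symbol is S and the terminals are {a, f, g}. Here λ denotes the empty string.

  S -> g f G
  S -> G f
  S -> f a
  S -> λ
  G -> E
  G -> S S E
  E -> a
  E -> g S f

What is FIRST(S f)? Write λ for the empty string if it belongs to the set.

{a, f, g}

FIRST(E) = {a, g}
FIRST(S) = {λ, a, f, g}  (via G f)
FIRST(G) = {a, f, g}  (via E, S S E)
FIRST(S f): take FIRST of each symbol in turn, carrying on past any symbol whose FIRST contains λ; result {a, f, g}.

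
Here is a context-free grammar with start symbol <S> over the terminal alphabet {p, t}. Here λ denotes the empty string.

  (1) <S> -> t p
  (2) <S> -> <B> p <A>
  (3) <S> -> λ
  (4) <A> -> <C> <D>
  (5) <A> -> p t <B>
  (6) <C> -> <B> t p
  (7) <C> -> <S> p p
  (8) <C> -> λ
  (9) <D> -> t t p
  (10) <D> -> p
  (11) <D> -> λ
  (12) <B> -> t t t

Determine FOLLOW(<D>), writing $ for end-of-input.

FIRST(<D>) = {λ, p, t}
FIRST(<B>) = {t}
FIRST(<S>) = {λ, t}  (via <B> p <A>)
FIRST(<C>) = {λ, p, t}  (via <B> t p, <S> p p)
FIRST(<A>) = {λ, p, t}  (via <C> <D>)
FOLLOW(<S>) includes $ since <S> is the start symbol.
FOLLOW(<S>): in <C>-><S> p p, <S> is followed by p p with FIRST {p}. Thus FOLLOW(<S>) = {$, p}.
FOLLOW(<A>): in <S>-><B> p <A>, the suffix after <A> is empty, so FOLLOW(<A>) ⊇ FOLLOW(<S>) = {$, p}. Thus FOLLOW(<A>) = {$, p}.
FOLLOW(<C>): in <A>-><C> <D>, <C> is followed by <D> with FIRST {λ, p, t}; in <A>-><C> <D>, the suffix after <C> is nullable, so FOLLOW(<C>) ⊇ FOLLOW(<A>) = {$, p}. Thus FOLLOW(<C>) = {$, p, t}.
FOLLOW(<D>): in <A>-><C> <D>, the suffix after <D> is empty, so FOLLOW(<D>) ⊇ FOLLOW(<A>) = {$, p}. Thus FOLLOW(<D>) = {$, p}.
FOLLOW(<B>): in <S>-><B> p <A>, <B> is followed by p <A> with FIRST {p}; in <A>->p t <B>, the suffix after <B> is empty, so FOLLOW(<B>) ⊇ FOLLOW(<A>) = {$, p}; in <C>-><B> t p, <B> is followed by t p with FIRST {t}. Thus FOLLOW(<B>) = {$, p, t}.

{$, p}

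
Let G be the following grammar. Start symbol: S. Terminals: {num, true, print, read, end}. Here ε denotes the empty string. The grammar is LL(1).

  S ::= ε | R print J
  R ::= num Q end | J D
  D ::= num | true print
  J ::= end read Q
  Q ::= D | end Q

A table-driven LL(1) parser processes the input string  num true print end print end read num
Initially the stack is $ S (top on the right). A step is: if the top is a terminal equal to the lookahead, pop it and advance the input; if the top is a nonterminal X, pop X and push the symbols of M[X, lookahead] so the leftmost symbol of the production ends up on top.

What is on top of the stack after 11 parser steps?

      Stack                     Input                                    Action
   1  $ S                       num true print end print end read num $  expand S ::= R print J
   2  $ J print R               num true print end print end read num $  expand R ::= num Q end
   3  $ J print end Q num       num true print end print end read num $  match num
   4  $ J print end Q           true print end print end read num $      expand Q ::= D
   5  $ J print end D           true print end print end read num $      expand D ::= true print
   6  $ J print end print true  true print end print end read num $      match true
   7  $ J print end print       print end print end read num $           match print
   8  $ J print end             end print end read num $                 match end
   9  $ J print                 print end read num $                     match print
  10  $ J                       end read num $                           expand J ::= end read Q
  11  $ Q read end              end read num $                           match end
Stack after step 11: $ Q read (top = read).

read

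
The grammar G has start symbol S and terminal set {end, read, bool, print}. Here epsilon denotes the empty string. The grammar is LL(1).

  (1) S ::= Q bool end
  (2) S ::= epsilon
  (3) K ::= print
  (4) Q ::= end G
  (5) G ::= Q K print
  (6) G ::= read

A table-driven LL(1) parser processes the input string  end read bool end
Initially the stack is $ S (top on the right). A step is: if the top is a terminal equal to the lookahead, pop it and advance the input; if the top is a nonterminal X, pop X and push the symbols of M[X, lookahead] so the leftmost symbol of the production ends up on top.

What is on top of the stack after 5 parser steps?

bool

step 1: stack=$ S  input=end read bool end $  — expand S ::= Q bool end
step 2: stack=$ end bool Q  input=end read bool end $  — expand Q ::= end G
step 3: stack=$ end bool G end  input=end read bool end $  — match end
step 4: stack=$ end bool G  input=read bool end $  — expand G ::= read
step 5: stack=$ end bool read  input=read bool end $  — match read
Stack after step 5: $ end bool (top = bool).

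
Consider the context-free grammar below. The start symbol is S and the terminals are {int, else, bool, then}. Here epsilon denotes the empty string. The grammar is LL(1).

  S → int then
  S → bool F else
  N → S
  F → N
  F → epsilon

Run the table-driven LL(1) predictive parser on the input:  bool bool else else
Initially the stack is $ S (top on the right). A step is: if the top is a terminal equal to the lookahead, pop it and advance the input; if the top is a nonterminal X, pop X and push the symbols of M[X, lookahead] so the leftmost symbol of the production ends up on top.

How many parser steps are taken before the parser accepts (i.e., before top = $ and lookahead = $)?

9

     Stack               Input                  Action
  1  $ S                 bool bool else else $  expand S → bool F else
  2  $ else F bool       bool bool else else $  match bool
  3  $ else F            bool else else $       expand F → N
  4  $ else N            bool else else $       expand N → S
  5  $ else S            bool else else $       expand S → bool F else
  6  $ else else F bool  bool else else $       match bool
  7  $ else else F       else else $            expand F → epsilon
  8  $ else else         else else $            match else
  9  $ else              else $                 match else
Accept reached after 9 steps.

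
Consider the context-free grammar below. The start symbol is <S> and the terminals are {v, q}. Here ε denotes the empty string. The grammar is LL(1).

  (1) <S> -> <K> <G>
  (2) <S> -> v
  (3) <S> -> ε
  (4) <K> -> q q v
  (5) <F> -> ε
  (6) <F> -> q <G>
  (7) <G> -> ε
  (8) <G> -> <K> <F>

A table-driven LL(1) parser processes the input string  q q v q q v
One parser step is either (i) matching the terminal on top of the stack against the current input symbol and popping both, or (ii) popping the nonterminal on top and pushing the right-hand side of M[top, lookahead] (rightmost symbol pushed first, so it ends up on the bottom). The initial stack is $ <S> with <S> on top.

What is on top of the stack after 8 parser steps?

     Stack        Input          Action
  1  $ <S>        q q v q q v $  expand <S> -> <K> <G>
  2  $ <G> <K>    q q v q q v $  expand <K> -> q q v
  3  $ <G> v q q  q q v q q v $  match q
  4  $ <G> v q    q v q q v $    match q
  5  $ <G> v      v q q v $      match v
  6  $ <G>        q q v $        expand <G> -> <K> <F>
  7  $ <F> <K>    q q v $        expand <K> -> q q v
  8  $ <F> v q q  q q v $        match q
Stack after step 8: $ <F> v q (top = q).

q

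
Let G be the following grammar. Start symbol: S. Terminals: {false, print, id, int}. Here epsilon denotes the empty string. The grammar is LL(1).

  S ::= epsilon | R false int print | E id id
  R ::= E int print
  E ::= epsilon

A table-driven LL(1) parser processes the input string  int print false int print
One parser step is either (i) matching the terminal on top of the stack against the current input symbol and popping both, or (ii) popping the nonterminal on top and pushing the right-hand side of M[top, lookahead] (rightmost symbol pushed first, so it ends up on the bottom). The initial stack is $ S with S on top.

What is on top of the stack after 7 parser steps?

step 1: stack=$ S  input=int print false int print $  — expand S ::= R false int print
step 2: stack=$ print int false R  input=int print false int print $  — expand R ::= E int print
step 3: stack=$ print int false print int E  input=int print false int print $  — expand E ::= epsilon
step 4: stack=$ print int false print int  input=int print false int print $  — match int
step 5: stack=$ print int false print  input=print false int print $  — match print
step 6: stack=$ print int false  input=false int print $  — match false
step 7: stack=$ print int  input=int print $  — match int
Stack after step 7: $ print (top = print).

print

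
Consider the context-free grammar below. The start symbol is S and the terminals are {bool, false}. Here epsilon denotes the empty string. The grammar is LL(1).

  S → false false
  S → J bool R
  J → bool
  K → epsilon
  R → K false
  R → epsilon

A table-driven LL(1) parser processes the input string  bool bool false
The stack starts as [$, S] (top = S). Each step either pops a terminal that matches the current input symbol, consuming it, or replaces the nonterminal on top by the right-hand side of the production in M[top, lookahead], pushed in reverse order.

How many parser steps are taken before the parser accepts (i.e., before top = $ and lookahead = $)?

step 1: stack=$ S  input=bool bool false $  — expand S → J bool R
step 2: stack=$ R bool J  input=bool bool false $  — expand J → bool
step 3: stack=$ R bool bool  input=bool bool false $  — match bool
step 4: stack=$ R bool  input=bool false $  — match bool
step 5: stack=$ R  input=false $  — expand R → K false
step 6: stack=$ false K  input=false $  — expand K → epsilon
step 7: stack=$ false  input=false $  — match false
Accept reached after 7 steps.

7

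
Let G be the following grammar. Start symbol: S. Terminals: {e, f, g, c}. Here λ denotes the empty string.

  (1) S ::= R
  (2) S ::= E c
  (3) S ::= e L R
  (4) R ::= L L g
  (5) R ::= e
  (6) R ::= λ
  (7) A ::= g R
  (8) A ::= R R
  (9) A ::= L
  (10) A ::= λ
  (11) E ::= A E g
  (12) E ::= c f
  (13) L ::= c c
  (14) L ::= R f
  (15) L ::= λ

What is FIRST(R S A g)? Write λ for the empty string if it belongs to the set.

FIRST(S): from S::=R we get {λ, c, e, f, g}; from S::=E c we get {c, e, f, g}; from S::=e L R we get {e}. So FIRST(S) = {λ, c, e, f, g}.
FIRST(R): from R::=L L g we get {c, e, f, g}; from R::=e we get {e}; from R::=λ we get {λ}. So FIRST(R) = {λ, c, e, f, g}.
FIRST(L): from L::=c c we get {c}; from L::=R f we get {c, e, f, g}; from L::=λ we get {λ}. So FIRST(L) = {λ, c, e, f, g}.
FIRST(A): from A::=g R we get {g}; from A::=R R we get {λ, c, e, f, g}; from A::=L we get {λ, c, e, f, g}; from A::=λ we get {λ}. So FIRST(A) = {λ, c, e, f, g}.
FIRST(E): from E::=A E g we get {c, e, f, g}; from E::=c f we get {c}. So FIRST(E) = {c, e, f, g}.
FIRST(R S A g): take FIRST of each symbol in turn, carrying on past any symbol whose FIRST contains λ; result {c, e, f, g}.

{c, e, f, g}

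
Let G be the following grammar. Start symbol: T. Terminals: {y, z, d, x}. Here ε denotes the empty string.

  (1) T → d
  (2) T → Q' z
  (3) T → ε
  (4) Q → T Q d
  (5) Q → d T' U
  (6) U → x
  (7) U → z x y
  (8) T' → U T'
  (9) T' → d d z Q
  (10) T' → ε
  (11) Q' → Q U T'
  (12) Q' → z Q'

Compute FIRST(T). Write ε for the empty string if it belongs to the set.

FIRST(U): from U→x we get {x}; from U→z x y we get {z}. So FIRST(U) = {x, z}.
FIRST(T'): from T'→U T' we get {x, z}; from T'→d d z Q we get {d}; from T'→ε we get {ε}. So FIRST(T') = {ε, d, x, z}.
FIRST(T): from T→d we get {d}; from T→Q' z we get {d, z}; from T→ε we get {ε}. So FIRST(T) = {ε, d, z}.
FIRST(Q): from Q→T Q d we get {d, z}; from Q→d T' U we get {d}. So FIRST(Q) = {d, z}.
FIRST(Q'): from Q'→Q U T' we get {d, z}; from Q'→z Q' we get {z}. So FIRST(Q') = {d, z}.

{ε, d, z}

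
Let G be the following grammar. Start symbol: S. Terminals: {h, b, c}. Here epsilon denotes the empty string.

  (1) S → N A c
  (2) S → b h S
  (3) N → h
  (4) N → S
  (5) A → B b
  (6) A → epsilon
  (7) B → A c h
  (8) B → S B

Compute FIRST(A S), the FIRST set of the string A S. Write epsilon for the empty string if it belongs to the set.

{b, c, h}

FIRST(S): from S→N A c we get {b, h}; from S→b h S we get {b}. So FIRST(S) = {b, h}.
FIRST(N): from N→h we get {h}; from N→S we get {b, h}. So FIRST(N) = {b, h}.
FIRST(A): from A→B b we get {b, c, h}; from A→epsilon we get {epsilon}. So FIRST(A) = {epsilon, b, c, h}.
FIRST(B): from B→A c h we get {b, c, h}; from B→S B we get {b, h}. So FIRST(B) = {b, c, h}.
FIRST(A S): take FIRST of each symbol in turn, carrying on past any symbol whose FIRST contains epsilon; result {b, c, h}.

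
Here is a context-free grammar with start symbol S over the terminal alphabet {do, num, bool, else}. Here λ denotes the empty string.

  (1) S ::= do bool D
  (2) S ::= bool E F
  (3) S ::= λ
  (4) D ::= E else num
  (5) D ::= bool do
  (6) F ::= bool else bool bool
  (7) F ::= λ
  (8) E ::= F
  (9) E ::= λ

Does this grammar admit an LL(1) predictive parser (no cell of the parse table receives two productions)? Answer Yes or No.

FIRST(S) = {λ, bool, do}
FIRST(D) = {bool, else}
FIRST(F) = {λ, bool}
FIRST(E) = {λ, bool}
FOLLOW(S) = {$}
FOLLOW(D) = {$}
FOLLOW(F) = {$, bool, else}
FOLLOW(E) = {$, bool, else}
Cell M[D, bool] receives both D ::= E else num and D ::= bool do — the grammar is not LL(1).

No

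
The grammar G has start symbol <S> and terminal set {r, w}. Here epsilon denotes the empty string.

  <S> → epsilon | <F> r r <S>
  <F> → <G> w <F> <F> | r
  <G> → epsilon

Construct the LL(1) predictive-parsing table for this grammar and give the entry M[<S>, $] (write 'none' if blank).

FIRST(<G>) = {epsilon}
FIRST(<F>) = {r, w}  (via <G> w <F> <F>)
FIRST(<S>) = {epsilon, r, w}  (via <F> r r <S>)
FOLLOW(<S>) includes $ since <S> is the start symbol.
FOLLOW(<S>): in <S>→<F> r r <S>, the suffix after <S> is empty (adds nothing new). Thus FOLLOW(<S>) = {$}.
For <S> → epsilon: FIRST(epsilon) = {epsilon}, so it goes in M[<S>, t] for t ∈ {}; since epsilon ∈ FIRST, also for every t ∈ FOLLOW(<S>) = {$}.
For <S> → <F> r r <S>: FIRST(<F> r r <S>) = {r, w}, so it goes in M[<S>, t] for t ∈ {r, w}.

<S> → epsilon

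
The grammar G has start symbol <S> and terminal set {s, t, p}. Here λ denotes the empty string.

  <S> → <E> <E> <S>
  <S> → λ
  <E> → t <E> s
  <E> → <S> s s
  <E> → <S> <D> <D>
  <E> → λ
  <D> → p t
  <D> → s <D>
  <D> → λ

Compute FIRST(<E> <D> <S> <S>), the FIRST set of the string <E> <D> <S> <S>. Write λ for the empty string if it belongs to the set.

FIRST(<D>): from <D>→p t we get {p}; from <D>→s <D> we get {s}; from <D>→λ we get {λ}. So FIRST(<D>) = {λ, p, s}.
FIRST(<S>): from <S>→<E> <E> <S> we get {λ, p, s, t}; from <S>→λ we get {λ}. So FIRST(<S>) = {λ, p, s, t}.
FIRST(<E>): from <E>→t <E> s we get {t}; from <E>→<S> s s we get {p, s, t}; from <E>→<S> <D> <D> we get {λ, p, s, t}; from <E>→λ we get {λ}. So FIRST(<E>) = {λ, p, s, t}.
FIRST(<E> <D> <S> <S>): take FIRST of each symbol in turn, carrying on past any symbol whose FIRST contains λ; result {λ, p, s, t}.

{λ, p, s, t}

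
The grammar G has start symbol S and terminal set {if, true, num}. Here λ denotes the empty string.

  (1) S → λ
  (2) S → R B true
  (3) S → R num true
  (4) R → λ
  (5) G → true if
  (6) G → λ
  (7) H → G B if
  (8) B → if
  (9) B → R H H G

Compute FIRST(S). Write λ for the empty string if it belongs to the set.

FIRST(R): from R→λ we get {λ}. So FIRST(R) = {λ}.
FIRST(G): from G→true if we get {true}; from G→λ we get {λ}. So FIRST(G) = {λ, true}.
FIRST(S): from S→λ we get {λ}; from S→R B true we get {if, true}; from S→R num true we get {num}. So FIRST(S) = {λ, if, num, true}.
FIRST(H): from H→G B if we get {if, true}. So FIRST(H) = {if, true}.
FIRST(B): from B→if we get {if}; from B→R H H G we get {if, true}. So FIRST(B) = {if, true}.

{λ, if, num, true}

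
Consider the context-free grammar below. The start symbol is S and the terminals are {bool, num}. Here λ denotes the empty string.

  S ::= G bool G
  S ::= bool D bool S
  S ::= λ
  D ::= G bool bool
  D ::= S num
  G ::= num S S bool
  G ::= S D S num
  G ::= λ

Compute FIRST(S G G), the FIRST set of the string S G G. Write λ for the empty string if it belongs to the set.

FIRST(S) = {λ, bool, num}  (via G bool G)
FIRST(D) = {bool, num}  (via G bool bool, S num)
FIRST(G) = {λ, bool, num}  (via S D S num)
FIRST(S G G): take FIRST of each symbol in turn, carrying on past any symbol whose FIRST contains λ; result {λ, bool, num}.

{λ, bool, num}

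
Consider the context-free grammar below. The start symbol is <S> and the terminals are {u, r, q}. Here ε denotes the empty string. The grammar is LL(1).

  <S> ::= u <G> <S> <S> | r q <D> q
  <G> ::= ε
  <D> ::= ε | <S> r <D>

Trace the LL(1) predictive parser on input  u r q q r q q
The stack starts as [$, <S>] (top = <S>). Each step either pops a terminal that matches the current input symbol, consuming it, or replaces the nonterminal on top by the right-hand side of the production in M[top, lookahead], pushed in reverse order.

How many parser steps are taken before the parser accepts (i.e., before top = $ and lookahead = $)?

      Stack            Input            Action
   1  $ <S>            u r q q r q q $  expand <S> ::= u <G> <S> <S>
   2  $ <S> <S> <G> u  u r q q r q q $  match u
   3  $ <S> <S> <G>    r q q r q q $    expand <G> ::= ε
   4  $ <S> <S>        r q q r q q $    expand <S> ::= r q <D> q
   5  $ <S> q <D> q r  r q q r q q $    match r
   6  $ <S> q <D> q    q q r q q $      match q
   7  $ <S> q <D>      q r q q $        expand <D> ::= ε
   8  $ <S> q          q r q q $        match q
   9  $ <S>            r q q $          expand <S> ::= r q <D> q
  10  $ q <D> q r      r q q $          match r
  11  $ q <D> q        q q $            match q
  12  $ q <D>          q $              expand <D> ::= ε
  13  $ q              q $              match q
Accept reached after 13 steps.

13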